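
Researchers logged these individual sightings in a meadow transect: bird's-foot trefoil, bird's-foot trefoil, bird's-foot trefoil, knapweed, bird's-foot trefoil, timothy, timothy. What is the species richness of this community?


Total individuals logged = 7
Distinct species (count of individuals): bird's-foot trefoil (4), knapweed (1), timothy (2)
Species richness = number of distinct species = 3

3


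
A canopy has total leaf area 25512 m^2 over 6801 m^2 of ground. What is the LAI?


LAI = 25512 / 6801 = 3.7512 ≈ 3.75

3.75


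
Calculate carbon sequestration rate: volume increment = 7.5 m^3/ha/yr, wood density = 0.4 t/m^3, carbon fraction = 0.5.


C = 7.5 * 0.4 * 0.5 = 1.50 t C/ha/yr

1.50 t C/ha/yr


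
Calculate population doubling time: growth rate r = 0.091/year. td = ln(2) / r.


td = ln(2) / 0.091 = 0.693147 / 0.091 = 7.61700 ≈ 7.6 years

7.6 years


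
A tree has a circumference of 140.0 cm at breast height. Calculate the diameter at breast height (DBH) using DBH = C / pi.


DBH = C / pi = 140.0 / 3.141593 = 44.5634 ≈ 44.56 cm

44.56 cm


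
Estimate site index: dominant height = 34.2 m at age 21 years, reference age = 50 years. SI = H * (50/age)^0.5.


50/21 = 2.38095
(2.38095)^0.5 = 1.54303
SI = 34.2 * 1.54303 = 52.7716 ≈ 52.8 m

52.8 m


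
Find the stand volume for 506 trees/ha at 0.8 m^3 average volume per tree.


V_stand = 506 * 0.8 = 404.8 m^3/ha

404.8 m^3/ha


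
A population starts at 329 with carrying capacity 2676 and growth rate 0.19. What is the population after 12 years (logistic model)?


(K - N0)/N0 = (2676 - 329)/329 = 2347/329 = 7.13374
r*t = 0.19 * 12 = 2.28; exp(-2.28) = 0.102284
7.13374 * 0.102284 = 0.729667
1 + 0.729667 = 1.72967
N = 2676 / 1.72967 = 1547.12 ≈ 1547

1547


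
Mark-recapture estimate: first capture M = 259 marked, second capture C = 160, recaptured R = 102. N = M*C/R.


N = M * C / R = 259 * 160 / 102 = 41440 / 102 = 406.27 ≈ 406

406 individuals


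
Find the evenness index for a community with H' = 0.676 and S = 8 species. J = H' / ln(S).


ln(8) = 2.07944
J = H' / ln(S) = 0.676 / 2.07944 = 0.325088 ≈ 0.3251

0.3251


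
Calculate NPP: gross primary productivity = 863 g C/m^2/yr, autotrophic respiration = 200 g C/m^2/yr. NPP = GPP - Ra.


NPP = GPP - Ra = 863 - 200 = 663 g C/m^2/yr

663 g C/m^2/yr


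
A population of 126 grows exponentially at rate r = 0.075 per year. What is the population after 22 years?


r*t = 0.075 * 22 = 1.65
exp(1.65) = 5.20698
N = 126 * 5.20698 = 656.079 ≈ 656

656


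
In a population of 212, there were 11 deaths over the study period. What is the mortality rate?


Mortality rate = 11 / 212 = 0.051887 ≈ 0.0519

0.0519


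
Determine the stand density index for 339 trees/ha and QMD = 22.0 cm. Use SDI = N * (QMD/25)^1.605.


QMD/25 = 22.0/25 = 0.88
(0.88)^1.605 = exp(1.605 * ln(0.88)) = exp(1.605 * (-0.127833)) = exp(-0.205172) = 0.814507
SDI = 339 * 0.814507 = 276.118 ≈ 276

276


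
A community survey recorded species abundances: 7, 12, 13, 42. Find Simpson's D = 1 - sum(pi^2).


Total N = 7 + 12 + 13 + 42 = 74
Per-species terms:
  p = 7/74 = 0.094595; p^2 = 0.094595^2 = 0.008948
  p = 12/74 = 0.162162; p^2 = 0.162162^2 = 0.026297
  p = 13/74 = 0.175676; p^2 = 0.175676^2 = 0.030862
  p = 42/74 = 0.567568; p^2 = 0.567568^2 = 0.322133
sum(p^2) = 0.008948 + 0.026297 + 0.030862 + 0.322133 = 0.388240
D = 1 - 0.388240 = 0.611760 ≈ 0.6118

0.6118


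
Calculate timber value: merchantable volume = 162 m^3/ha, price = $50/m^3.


Value = 162 * 50 = $8100/ha

$8100/ha


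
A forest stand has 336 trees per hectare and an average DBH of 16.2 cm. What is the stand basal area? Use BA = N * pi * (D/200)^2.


(D/200)^2 = (16.2/200)^2 = 0.081^2 = 0.006561
Individual BA = 3.141593 * 0.006561 = 0.0206120 m^2
Stand BA = 336 * 0.0206120 = 6.92563 ≈ 6.93 m^2/ha

6.93 m^2/ha


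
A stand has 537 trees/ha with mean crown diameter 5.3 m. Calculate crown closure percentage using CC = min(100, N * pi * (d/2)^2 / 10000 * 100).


(d/2)^2 = (5.3/2)^2 = 2.65^2 = 7.0225
Crown area = 3.141593 * 7.0225 = 22.0618 m^2
N * area / 10000 * 100 = 537 * 22.0618 / 10000 * 100 = 118.472
CC = min(100, 118.472) = 100%

100%


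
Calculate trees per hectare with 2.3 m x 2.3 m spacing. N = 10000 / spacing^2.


N = 10000 / 2.3^2 = 10000 / 5.29 = 1890.36 ≈ 1890 trees/ha

1890 trees/ha


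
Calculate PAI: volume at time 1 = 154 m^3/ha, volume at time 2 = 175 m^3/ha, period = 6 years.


PAI = (V2 - V1) / period = (175 - 154) / 6 = 21 / 6 = 3.50 m^3/ha/yr

3.50 m^3/ha/yr


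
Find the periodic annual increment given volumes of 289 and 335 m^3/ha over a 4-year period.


PAI = (V2 - V1) / period = (335 - 289) / 4 = 46 / 4 = 11.50 m^3/ha/yr

11.50 m^3/ha/yr


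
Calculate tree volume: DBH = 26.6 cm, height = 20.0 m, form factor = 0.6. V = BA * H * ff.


(D/200)^2 = (26.6/200)^2 = 0.133^2 = 0.017689
BA = 3.141593 * 0.017689 = 0.0555716 m^2
V = 0.0555716 * 20.0 * 0.6 = 0.666859 ≈ 0.667 m^3

0.667 m^3


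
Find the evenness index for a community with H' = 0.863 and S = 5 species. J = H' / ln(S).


ln(5) = 1.60944
J = H' / ln(S) = 0.863 / 1.60944 = 0.536211 ≈ 0.5362

0.5362


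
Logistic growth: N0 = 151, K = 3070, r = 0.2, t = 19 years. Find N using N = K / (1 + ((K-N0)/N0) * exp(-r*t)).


(K - N0)/N0 = (3070 - 151)/151 = 2919/151 = 19.3311
r*t = 0.2 * 19 = 3.8; exp(-3.8) = 0.0223708
19.3311 * 0.0223708 = 0.432452
1 + 0.432452 = 1.43245
N = 3070 / 1.43245 = 2143.18 ≈ 2143

2143


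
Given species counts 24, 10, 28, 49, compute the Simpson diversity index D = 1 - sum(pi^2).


Total N = 24 + 10 + 28 + 49 = 111
Per-species terms:
  p = 24/111 = 0.216216; p^2 = 0.216216^2 = 0.046749
  p = 10/111 = 0.090090; p^2 = 0.090090^2 = 0.008116
  p = 28/111 = 0.252252; p^2 = 0.252252^2 = 0.063631
  p = 49/111 = 0.441441; p^2 = 0.441441^2 = 0.194870
sum(p^2) = 0.046749 + 0.008116 + 0.063631 + 0.194870 = 0.313366
D = 1 - 0.313366 = 0.686634 ≈ 0.6866

0.6866


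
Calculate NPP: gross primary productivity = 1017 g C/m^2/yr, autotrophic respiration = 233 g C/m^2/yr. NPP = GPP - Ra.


NPP = GPP - Ra = 1017 - 233 = 784 g C/m^2/yr

784 g C/m^2/yr


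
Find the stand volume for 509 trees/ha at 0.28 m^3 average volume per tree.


V_stand = 509 * 0.28 = 142.52 ≈ 142.5 m^3/ha

142.5 m^3/ha


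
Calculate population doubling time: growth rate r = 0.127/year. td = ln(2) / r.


td = ln(2) / 0.127 = 0.693147 / 0.127 = 5.45785 ≈ 5.5 years

5.5 years


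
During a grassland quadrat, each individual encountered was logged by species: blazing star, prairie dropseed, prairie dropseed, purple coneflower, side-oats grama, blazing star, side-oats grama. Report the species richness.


Total individuals logged = 7
Distinct species (count of individuals): blazing star (2), prairie dropseed (2), purple coneflower (1), side-oats grama (2)
Species richness = number of distinct species = 4

4


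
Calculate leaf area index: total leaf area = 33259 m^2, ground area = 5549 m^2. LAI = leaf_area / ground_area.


LAI = 33259 / 5549 = 5.9937 ≈ 5.99

5.99


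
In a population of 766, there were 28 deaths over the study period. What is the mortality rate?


Mortality rate = 28 / 766 = 0.036554 ≈ 0.0366

0.0366


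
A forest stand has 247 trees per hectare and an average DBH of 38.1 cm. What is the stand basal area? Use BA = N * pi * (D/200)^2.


(D/200)^2 = (38.1/200)^2 = 0.1905^2 = 0.03629025
Individual BA = 3.141593 * 0.03629025 = 0.114009 m^2
Stand BA = 247 * 0.114009 = 28.1602 ≈ 28.16 m^2/ha

28.16 m^2/ha


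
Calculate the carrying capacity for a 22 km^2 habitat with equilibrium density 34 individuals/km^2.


K = 34 * 22 = 748 individuals

748 individuals


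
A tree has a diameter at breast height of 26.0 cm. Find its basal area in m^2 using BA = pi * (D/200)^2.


D/200 = 26.0/200 = 0.13 m
(D/200)^2 = 0.13^2 = 0.0169
BA = 3.141593 * 0.0169 = 0.0530929 ≈ 0.0531 m^2

0.0531 m^2


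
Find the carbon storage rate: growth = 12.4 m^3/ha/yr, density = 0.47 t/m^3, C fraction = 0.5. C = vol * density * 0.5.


C = 12.4 * 0.47 * 0.5 = 2.914 ≈ 2.91 t C/ha/yr

2.91 t C/ha/yr


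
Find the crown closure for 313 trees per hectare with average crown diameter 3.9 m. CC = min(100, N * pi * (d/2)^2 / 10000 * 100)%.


(d/2)^2 = (3.9/2)^2 = 1.95^2 = 3.8025
Crown area = 3.141593 * 3.8025 = 11.9459 m^2
N * area / 10000 * 100 = 313 * 11.9459 / 10000 * 100 = 37.3907
CC = min(100, 37.3907) = 37.3907 ≈ 37.4%

37.4%


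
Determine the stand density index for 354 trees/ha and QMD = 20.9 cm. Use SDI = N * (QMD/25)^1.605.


QMD/25 = 20.9/25 = 0.836
(0.836)^1.605 = exp(1.605 * ln(0.836)) = exp(1.605 * (-0.179127)) = exp(-0.287499) = 0.750137
SDI = 354 * 0.750137 = 265.548 ≈ 266

266


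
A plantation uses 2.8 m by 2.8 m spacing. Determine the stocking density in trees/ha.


N = 10000 / 2.8^2 = 10000 / 7.84 = 1275.51 ≈ 1276 trees/ha

1276 trees/ha


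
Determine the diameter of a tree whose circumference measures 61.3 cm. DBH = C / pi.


DBH = C / pi = 61.3 / 3.141593 = 19.5124 ≈ 19.51 cm

19.51 cm


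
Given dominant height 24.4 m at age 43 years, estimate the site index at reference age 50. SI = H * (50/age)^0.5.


50/43 = 1.16279
(1.16279)^0.5 = 1.07833
SI = 24.4 * 1.07833 = 26.3113 ≈ 26.3 m

26.3 m


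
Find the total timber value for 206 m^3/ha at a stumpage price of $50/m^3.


Value = 206 * 50 = $10300/ha

$10300/ha


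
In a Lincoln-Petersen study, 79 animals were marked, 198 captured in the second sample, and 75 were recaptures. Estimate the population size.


N = M * C / R = 79 * 198 / 75 = 15642 / 75 = 208.56 ≈ 209

209 individuals


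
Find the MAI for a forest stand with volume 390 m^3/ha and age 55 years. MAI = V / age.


MAI = 390 / 55 = 7.0909 ≈ 7.09 m^3/ha/yr

7.09 m^3/ha/yr


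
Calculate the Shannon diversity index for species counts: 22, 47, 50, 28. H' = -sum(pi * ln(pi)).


Total N = 22 + 47 + 50 + 28 = 147
Per-species terms:
  p = 22/147 = 0.149660; ln(p) = -1.899389; p*ln(p) = 0.149660 * (-1.899389) = -0.284263
  p = 47/147 = 0.319728; ln(p) = -1.140285; p*ln(p) = 0.319728 * (-1.140285) = -0.364581
  p = 50/147 = 0.340136; ln(p) = -1.078410; p*ln(p) = 0.340136 * (-1.078410) = -0.366806
  p = 28/147 = 0.190476; ln(p) = -1.658229; p*ln(p) = 0.190476 * (-1.658229) = -0.315853
sum(p*ln(p)) = (-0.284263) + (-0.364581) + (-0.366806) + (-0.315853) = -1.331503
H' = -(-1.331503) = 1.331503 ≈ 1.3315

1.3315


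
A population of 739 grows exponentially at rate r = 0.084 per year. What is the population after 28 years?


r*t = 0.084 * 28 = 2.352
exp(2.352) = 10.5066
N = 739 * 10.5066 = 7764.38 ≈ 7764

7764


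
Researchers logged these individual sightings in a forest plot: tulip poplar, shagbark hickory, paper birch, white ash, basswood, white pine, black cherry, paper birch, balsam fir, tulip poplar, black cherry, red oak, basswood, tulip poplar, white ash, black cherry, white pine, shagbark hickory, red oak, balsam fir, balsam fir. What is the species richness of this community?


Total individuals logged = 21
Distinct species (count of individuals): tulip poplar (3), shagbark hickory (2), paper birch (2), white ash (2), basswood (2), white pine (2), black cherry (3), balsam fir (3), red oak (2)
Species richness = number of distinct species = 9

9


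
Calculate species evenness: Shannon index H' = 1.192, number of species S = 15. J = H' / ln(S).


ln(15) = 2.70805
J = H' / ln(S) = 1.192 / 2.70805 = 0.440169 ≈ 0.4402

0.4402


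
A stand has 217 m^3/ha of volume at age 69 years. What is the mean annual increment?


MAI = 217 / 69 = 3.1449 ≈ 3.14 m^3/ha/yr

3.14 m^3/ha/yr


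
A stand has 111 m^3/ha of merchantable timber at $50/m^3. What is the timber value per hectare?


Value = 111 * 50 = $5550/ha

$5550/ha


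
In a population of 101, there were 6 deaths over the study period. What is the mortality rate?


Mortality rate = 6 / 101 = 0.059406 ≈ 0.0594

0.0594


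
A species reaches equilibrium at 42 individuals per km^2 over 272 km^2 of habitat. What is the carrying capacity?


K = 42 * 272 = 11424 individuals

11424 individuals


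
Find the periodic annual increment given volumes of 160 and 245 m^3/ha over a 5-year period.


PAI = (V2 - V1) / period = (245 - 160) / 5 = 85 / 5 = 17.00 m^3/ha/yr

17.00 m^3/ha/yr


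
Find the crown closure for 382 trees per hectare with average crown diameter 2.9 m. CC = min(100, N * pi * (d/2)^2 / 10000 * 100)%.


(d/2)^2 = (2.9/2)^2 = 1.45^2 = 2.1025
Crown area = 3.141593 * 2.1025 = 6.60520 m^2
N * area / 10000 * 100 = 382 * 6.60520 / 10000 * 100 = 25.2319
CC = min(100, 25.2319) = 25.2319 ≈ 25.2%

25.2%


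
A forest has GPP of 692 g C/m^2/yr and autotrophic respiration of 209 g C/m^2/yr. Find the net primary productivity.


NPP = GPP - Ra = 692 - 209 = 483 g C/m^2/yr

483 g C/m^2/yr


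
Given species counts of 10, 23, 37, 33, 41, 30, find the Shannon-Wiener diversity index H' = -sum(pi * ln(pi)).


Total N = 10 + 23 + 37 + 33 + 41 + 30 = 174
Per-species terms:
  p = 10/174 = 0.057471; ln(p) = -2.856475; p*ln(p) = 0.057471 * (-2.856475) = -0.164164
  p = 23/174 = 0.132184; ln(p) = -2.023560; p*ln(p) = 0.132184 * (-2.023560) = -0.267482
  p = 37/174 = 0.212644; ln(p) = -1.548136; p*ln(p) = 0.212644 * (-1.548136) = -0.329202
  p = 33/174 = 0.189655; ln(p) = -1.662549; p*ln(p) = 0.189655 * (-1.662549) = -0.315311
  p = 41/174 = 0.235632; ln(p) = -1.445484; p*ln(p) = 0.235632 * (-1.445484) = -0.340602
  p = 30/174 = 0.172414; ln(p) = -1.757857; p*ln(p) = 0.172414 * (-1.757857) = -0.303079
sum(p*ln(p)) = (-0.164164) + (-0.267482) + (-0.329202) + (-0.315311) + (-0.340602) + (-0.303079) = -1.719840
H' = -(-1.719840) = 1.719840 ≈ 1.7198

1.7198


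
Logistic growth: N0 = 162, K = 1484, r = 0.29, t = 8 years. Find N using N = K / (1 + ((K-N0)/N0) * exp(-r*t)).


(K - N0)/N0 = (1484 - 162)/162 = 1322/162 = 8.16049
r*t = 0.29 * 8 = 2.32; exp(-2.32) = 0.0982736
8.16049 * 0.0982736 = 0.801961
1 + 0.801961 = 1.80196
N = 1484 / 1.80196 = 823.548 ≈ 824

824


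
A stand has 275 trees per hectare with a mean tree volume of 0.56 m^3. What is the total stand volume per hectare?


V_stand = 275 * 0.56 = 154.0 m^3/ha

154.0 m^3/ha


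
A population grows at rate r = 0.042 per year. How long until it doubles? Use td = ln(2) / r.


td = ln(2) / 0.042 = 0.693147 / 0.042 = 16.5035 ≈ 16.5 years

16.5 years


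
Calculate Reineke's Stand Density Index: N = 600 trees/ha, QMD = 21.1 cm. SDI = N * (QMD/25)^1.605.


QMD/25 = 21.1/25 = 0.844
(0.844)^1.605 = exp(1.605 * ln(0.844)) = exp(1.605 * (-0.169603)) = exp(-0.272213) = 0.761692
SDI = 600 * 0.761692 = 457.015 ≈ 457

457


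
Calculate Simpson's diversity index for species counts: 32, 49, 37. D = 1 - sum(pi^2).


Total N = 32 + 49 + 37 = 118
Per-species terms:
  p = 32/118 = 0.271186; p^2 = 0.271186^2 = 0.073542
  p = 49/118 = 0.415254; p^2 = 0.415254^2 = 0.172436
  p = 37/118 = 0.313559; p^2 = 0.313559^2 = 0.098319
sum(p^2) = 0.073542 + 0.172436 + 0.098319 = 0.344297
D = 1 - 0.344297 = 0.655703 ≈ 0.6557

0.6557


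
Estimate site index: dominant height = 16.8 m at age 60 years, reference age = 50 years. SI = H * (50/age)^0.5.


50/60 = 0.833333
(0.833333)^0.5 = 0.912871
SI = 16.8 * 0.912871 = 15.3362 ≈ 15.3 m

15.3 m


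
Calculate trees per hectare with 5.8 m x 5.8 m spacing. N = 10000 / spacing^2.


N = 10000 / 5.8^2 = 10000 / 33.64 = 297.265 ≈ 297 trees/ha

297 trees/ha


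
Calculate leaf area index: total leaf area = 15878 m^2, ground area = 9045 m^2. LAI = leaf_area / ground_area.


LAI = 15878 / 9045 = 1.7554 ≈ 1.76

1.76


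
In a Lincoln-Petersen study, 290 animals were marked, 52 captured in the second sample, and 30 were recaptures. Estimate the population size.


N = M * C / R = 290 * 52 / 30 = 15080 / 30 = 502.67 ≈ 503

503 individuals


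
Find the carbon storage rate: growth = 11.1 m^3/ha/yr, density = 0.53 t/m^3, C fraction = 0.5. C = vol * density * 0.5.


C = 11.1 * 0.53 * 0.5 = 2.9415 ≈ 2.94 t C/ha/yr

2.94 t C/ha/yr


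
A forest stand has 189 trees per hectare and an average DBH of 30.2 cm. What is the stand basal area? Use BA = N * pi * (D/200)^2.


(D/200)^2 = (30.2/200)^2 = 0.151^2 = 0.022801
Individual BA = 3.141593 * 0.022801 = 0.0716315 m^2
Stand BA = 189 * 0.0716315 = 13.5384 ≈ 13.54 m^2/ha

13.54 m^2/ha


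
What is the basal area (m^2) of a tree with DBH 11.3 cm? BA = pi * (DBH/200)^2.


D/200 = 11.3/200 = 0.0565 m
(D/200)^2 = 0.0565^2 = 0.00319225
BA = 3.141593 * 0.00319225 = 0.0100288 ≈ 0.0100 m^2

0.0100 m^2


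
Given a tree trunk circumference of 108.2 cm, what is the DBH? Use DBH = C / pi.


DBH = C / pi = 108.2 / 3.141593 = 34.4411 ≈ 34.44 cm

34.44 cm


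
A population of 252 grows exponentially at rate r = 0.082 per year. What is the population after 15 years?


r*t = 0.082 * 15 = 1.23
exp(1.23) = 3.42123
N = 252 * 3.42123 = 862.150 ≈ 862

862


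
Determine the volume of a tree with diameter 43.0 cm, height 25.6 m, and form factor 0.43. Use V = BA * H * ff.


(D/200)^2 = (43.0/200)^2 = 0.215^2 = 0.046225
BA = 3.141593 * 0.046225 = 0.145220 m^2
V = 0.145220 * 25.6 * 0.43 = 1.59858 ≈ 1.599 m^3

1.599 m^3


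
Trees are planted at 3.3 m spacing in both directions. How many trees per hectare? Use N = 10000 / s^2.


N = 10000 / 3.3^2 = 10000 / 10.89 = 918.274 ≈ 918 trees/ha

918 trees/ha


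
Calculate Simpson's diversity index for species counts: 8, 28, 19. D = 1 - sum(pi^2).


Total N = 8 + 28 + 19 = 55
Per-species terms:
  p = 8/55 = 0.145455; p^2 = 0.145455^2 = 0.021157
  p = 28/55 = 0.509091; p^2 = 0.509091^2 = 0.259174
  p = 19/55 = 0.345455; p^2 = 0.345455^2 = 0.119339
sum(p^2) = 0.021157 + 0.259174 + 0.119339 = 0.399670
D = 1 - 0.399670 = 0.600330 ≈ 0.6003

0.6003


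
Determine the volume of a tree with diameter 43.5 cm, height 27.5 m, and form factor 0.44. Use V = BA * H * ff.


(D/200)^2 = (43.5/200)^2 = 0.2175^2 = 0.04730625
BA = 3.141593 * 0.04730625 = 0.148617 m^2
V = 0.148617 * 27.5 * 0.44 = 1.79827 ≈ 1.798 m^3

1.798 m^3


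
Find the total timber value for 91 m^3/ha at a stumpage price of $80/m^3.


Value = 91 * 80 = $7280/ha

$7280/ha


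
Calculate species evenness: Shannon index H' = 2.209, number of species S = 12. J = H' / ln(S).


ln(12) = 2.48491
J = H' / ln(S) = 2.209 / 2.48491 = 0.888966 ≈ 0.8890

0.8890


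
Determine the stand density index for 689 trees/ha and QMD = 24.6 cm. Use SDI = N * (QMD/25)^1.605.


QMD/25 = 24.6/25 = 0.984
(0.984)^1.605 = exp(1.605 * ln(0.984)) = exp(1.605 * (-0.0161294)) = exp(-0.0258877) = 0.974445
SDI = 689 * 0.974445 = 671.393 ≈ 671

671


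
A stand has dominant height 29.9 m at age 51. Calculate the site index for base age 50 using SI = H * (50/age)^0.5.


50/51 = 0.980392
(0.980392)^0.5 = 0.990147
SI = 29.9 * 0.990147 = 29.6054 ≈ 29.6 m

29.6 m


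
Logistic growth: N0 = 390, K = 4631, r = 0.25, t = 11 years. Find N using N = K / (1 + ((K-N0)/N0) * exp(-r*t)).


(K - N0)/N0 = (4631 - 390)/390 = 4241/390 = 10.8744
r*t = 0.25 * 11 = 2.75; exp(-2.75) = 0.0639279
10.8744 * 0.0639279 = 0.695178
1 + 0.695178 = 1.69518
N = 4631 / 1.69518 = 2731.86 ≈ 2732

2732


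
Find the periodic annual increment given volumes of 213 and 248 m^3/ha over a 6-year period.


PAI = (V2 - V1) / period = (248 - 213) / 6 = 35 / 6 = 5.8333 ≈ 5.83 m^3/ha/yr

5.83 m^3/ha/yr


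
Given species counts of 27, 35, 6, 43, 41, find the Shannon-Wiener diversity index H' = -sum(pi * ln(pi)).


Total N = 27 + 35 + 6 + 43 + 41 = 152
Per-species terms:
  p = 27/152 = 0.177632; ln(p) = -1.728041; p*ln(p) = 0.177632 * (-1.728041) = -0.306955
  p = 35/152 = 0.230263; ln(p) = -1.468533; p*ln(p) = 0.230263 * (-1.468533) = -0.338149
  p = 6/152 = 0.039474; ln(p) = -3.232113; p*ln(p) = 0.039474 * (-3.232113) = -0.127584
  p = 43/152 = 0.282895; ln(p) = -1.262679; p*ln(p) = 0.282895 * (-1.262679) = -0.357206
  p = 41/152 = 0.269737; ln(p) = -1.310308; p*ln(p) = 0.269737 * (-1.310308) = -0.353439
sum(p*ln(p)) = (-0.306955) + (-0.338149) + (-0.127584) + (-0.357206) + (-0.353439) = -1.483333
H' = -(-1.483333) = 1.483333 ≈ 1.4833

1.4833


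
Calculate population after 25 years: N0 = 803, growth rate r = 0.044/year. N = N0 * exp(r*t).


r*t = 0.044 * 25 = 1.1
exp(1.1) = 3.00417
N = 803 * 3.00417 = 2412.35 ≈ 2412

2412


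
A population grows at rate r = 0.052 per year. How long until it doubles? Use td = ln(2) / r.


td = ln(2) / 0.052 = 0.693147 / 0.052 = 13.3298 ≈ 13.3 years

13.3 years


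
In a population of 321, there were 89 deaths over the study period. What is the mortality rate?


Mortality rate = 89 / 321 = 0.277259 ≈ 0.2773

0.2773


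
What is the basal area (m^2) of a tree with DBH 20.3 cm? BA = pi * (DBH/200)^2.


D/200 = 20.3/200 = 0.1015 m
(D/200)^2 = 0.1015^2 = 0.01030225
BA = 3.141593 * 0.01030225 = 0.0323655 ≈ 0.0324 m^2

0.0324 m^2


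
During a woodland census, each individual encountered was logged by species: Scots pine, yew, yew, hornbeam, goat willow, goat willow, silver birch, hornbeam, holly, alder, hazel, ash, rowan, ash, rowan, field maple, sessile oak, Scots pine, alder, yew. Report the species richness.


Total individuals logged = 20
Distinct species (count of individuals): Scots pine (2), yew (3), hornbeam (2), goat willow (2), silver birch (1), holly (1), alder (2), hazel (1), ash (2), rowan (2), field maple (1), sessile oak (1)
Species richness = number of distinct species = 12

12


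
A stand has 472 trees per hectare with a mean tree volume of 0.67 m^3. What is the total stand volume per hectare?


V_stand = 472 * 0.67 = 316.24 ≈ 316.2 m^3/ha

316.2 m^3/ha


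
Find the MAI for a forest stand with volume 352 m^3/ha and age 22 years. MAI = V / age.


MAI = 352 / 22 = 16.00 m^3/ha/yr

16.00 m^3/ha/yr


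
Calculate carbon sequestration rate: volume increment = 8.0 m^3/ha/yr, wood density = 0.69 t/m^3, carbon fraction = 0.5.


C = 8.0 * 0.69 * 0.5 = 2.76 t C/ha/yr

2.76 t C/ha/yr


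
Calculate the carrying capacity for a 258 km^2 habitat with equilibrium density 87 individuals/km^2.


K = 87 * 258 = 22446 individuals

22446 individuals


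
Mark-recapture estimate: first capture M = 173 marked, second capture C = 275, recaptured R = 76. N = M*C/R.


N = M * C / R = 173 * 275 / 76 = 47575 / 76 = 625.99 ≈ 626

626 individuals


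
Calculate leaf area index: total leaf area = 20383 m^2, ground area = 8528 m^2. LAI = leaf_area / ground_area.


LAI = 20383 / 8528 = 2.3901 ≈ 2.39

2.39


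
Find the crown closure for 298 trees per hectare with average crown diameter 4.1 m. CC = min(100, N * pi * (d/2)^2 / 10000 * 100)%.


(d/2)^2 = (4.1/2)^2 = 2.05^2 = 4.2025
Crown area = 3.141593 * 4.2025 = 13.2025 m^2
N * area / 10000 * 100 = 298 * 13.2025 / 10000 * 100 = 39.3435
CC = min(100, 39.3435) = 39.3435 ≈ 39.3%

39.3%


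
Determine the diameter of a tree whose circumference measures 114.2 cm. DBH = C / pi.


DBH = C / pi = 114.2 / 3.141593 = 36.3510 ≈ 36.35 cm

36.35 cm


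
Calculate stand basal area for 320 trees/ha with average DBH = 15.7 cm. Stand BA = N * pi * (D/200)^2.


(D/200)^2 = (15.7/200)^2 = 0.0785^2 = 0.00616225
Individual BA = 3.141593 * 0.00616225 = 0.0193593 m^2
Stand BA = 320 * 0.0193593 = 6.19498 ≈ 6.19 m^2/ha

6.19 m^2/ha


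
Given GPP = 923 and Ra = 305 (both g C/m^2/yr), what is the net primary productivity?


NPP = GPP - Ra = 923 - 305 = 618 g C/m^2/yr

618 g C/m^2/yr


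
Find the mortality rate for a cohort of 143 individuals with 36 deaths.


Mortality rate = 36 / 143 = 0.251748 ≈ 0.2517

0.2517


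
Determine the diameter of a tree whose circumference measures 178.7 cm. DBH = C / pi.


DBH = C / pi = 178.7 / 3.141593 = 56.8820 ≈ 56.88 cm

56.88 cm


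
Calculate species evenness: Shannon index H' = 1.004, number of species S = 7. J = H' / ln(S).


ln(7) = 1.94591
J = H' / ln(S) = 1.004 / 1.94591 = 0.515954 ≈ 0.5160

0.5160


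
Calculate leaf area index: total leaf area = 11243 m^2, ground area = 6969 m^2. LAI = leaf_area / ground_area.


LAI = 11243 / 6969 = 1.6133 ≈ 1.61

1.61


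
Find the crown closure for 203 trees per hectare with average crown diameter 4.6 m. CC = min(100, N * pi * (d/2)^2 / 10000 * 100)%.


(d/2)^2 = (4.6/2)^2 = 2.3^2 = 5.29
Crown area = 3.141593 * 5.29 = 16.6190 m^2
N * area / 10000 * 100 = 203 * 16.6190 / 10000 * 100 = 33.7366
CC = min(100, 33.7366) = 33.7366 ≈ 33.7%

33.7%


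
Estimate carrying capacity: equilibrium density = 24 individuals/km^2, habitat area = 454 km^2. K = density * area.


K = 24 * 454 = 10896 individuals

10896 individuals


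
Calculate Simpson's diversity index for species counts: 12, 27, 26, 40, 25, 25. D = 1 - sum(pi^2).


Total N = 12 + 27 + 26 + 40 + 25 + 25 = 155
Per-species terms:
  p = 12/155 = 0.077419; p^2 = 0.077419^2 = 0.005994
  p = 27/155 = 0.174194; p^2 = 0.174194^2 = 0.030344
  p = 26/155 = 0.167742; p^2 = 0.167742^2 = 0.028137
  p = 40/155 = 0.258065; p^2 = 0.258065^2 = 0.066598
  p = 25/155 = 0.161290; p^2 = 0.161290^2 = 0.026014
  p = 25/155 = 0.161290; p^2 = 0.161290^2 = 0.026014
sum(p^2) = 0.005994 + 0.030344 + 0.028137 + 0.066598 + 0.026014 + 0.026014 = 0.183101
D = 1 - 0.183101 = 0.816899 ≈ 0.8169

0.8169


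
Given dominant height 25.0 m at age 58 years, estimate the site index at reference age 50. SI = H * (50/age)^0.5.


50/58 = 0.862069
(0.862069)^0.5 = 0.928477
SI = 25.0 * 0.928477 = 23.2119 ≈ 23.2 m

23.2 m


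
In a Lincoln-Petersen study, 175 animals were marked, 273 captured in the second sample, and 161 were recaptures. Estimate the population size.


N = M * C / R = 175 * 273 / 161 = 47775 / 161 = 296.74 ≈ 297

297 individuals


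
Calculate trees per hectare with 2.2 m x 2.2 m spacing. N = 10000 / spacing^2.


N = 10000 / 2.2^2 = 10000 / 4.84 = 2066.12 ≈ 2066 trees/ha

2066 trees/ha


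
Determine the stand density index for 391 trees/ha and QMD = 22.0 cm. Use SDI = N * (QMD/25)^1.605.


QMD/25 = 22.0/25 = 0.88
(0.88)^1.605 = exp(1.605 * ln(0.88)) = exp(1.605 * (-0.127833)) = exp(-0.205172) = 0.814507
SDI = 391 * 0.814507 = 318.472 ≈ 318

318


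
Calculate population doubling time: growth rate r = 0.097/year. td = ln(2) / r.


td = ln(2) / 0.097 = 0.693147 / 0.097 = 7.14585 ≈ 7.1 years

7.1 years


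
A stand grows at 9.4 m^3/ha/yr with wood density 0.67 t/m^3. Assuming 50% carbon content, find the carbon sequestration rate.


C = 9.4 * 0.67 * 0.5 = 3.149 ≈ 3.15 t C/ha/yr

3.15 t C/ha/yr


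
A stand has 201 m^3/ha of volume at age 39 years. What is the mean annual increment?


MAI = 201 / 39 = 5.1538 ≈ 5.15 m^3/ha/yr

5.15 m^3/ha/yr


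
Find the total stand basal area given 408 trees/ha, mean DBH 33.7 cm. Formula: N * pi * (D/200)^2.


(D/200)^2 = (33.7/200)^2 = 0.1685^2 = 0.02839225
Individual BA = 3.141593 * 0.02839225 = 0.0891969 m^2
Stand BA = 408 * 0.0891969 = 36.3923 ≈ 36.39 m^2/ha

36.39 m^2/ha


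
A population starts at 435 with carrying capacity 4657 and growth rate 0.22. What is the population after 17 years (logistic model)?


(K - N0)/N0 = (4657 - 435)/435 = 4222/435 = 9.70575
r*t = 0.22 * 17 = 3.74; exp(-3.74) = 0.0237541
9.70575 * 0.0237541 = 0.230551
1 + 0.230551 = 1.23055
N = 4657 / 1.23055 = 3784.49 ≈ 3784

3784


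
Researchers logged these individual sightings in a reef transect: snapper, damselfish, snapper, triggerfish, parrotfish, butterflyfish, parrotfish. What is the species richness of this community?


Total individuals logged = 7
Distinct species (count of individuals): snapper (2), damselfish (1), triggerfish (1), parrotfish (2), butterflyfish (1)
Species richness = number of distinct species = 5

5


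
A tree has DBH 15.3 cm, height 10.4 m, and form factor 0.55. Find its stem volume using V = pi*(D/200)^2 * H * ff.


(D/200)^2 = (15.3/200)^2 = 0.0765^2 = 0.00585225
BA = 3.141593 * 0.00585225 = 0.0183854 m^2
V = 0.0183854 * 10.4 * 0.55 = 0.105164 ≈ 0.105 m^3

0.105 m^3


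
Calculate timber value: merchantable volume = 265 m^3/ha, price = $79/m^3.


Value = 265 * 79 = $20935/ha

$20935/ha


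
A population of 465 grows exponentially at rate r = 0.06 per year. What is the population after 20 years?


r*t = 0.06 * 20 = 1.2
exp(1.2) = 3.32012
N = 465 * 3.32012 = 1543.86 ≈ 1544

1544


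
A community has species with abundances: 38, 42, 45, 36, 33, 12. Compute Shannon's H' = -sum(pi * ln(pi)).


Total N = 38 + 42 + 45 + 36 + 33 + 12 = 206
Per-species terms:
  p = 38/206 = 0.184466; ln(p) = -1.690290; p*ln(p) = 0.184466 * (-1.690290) = -0.311801
  p = 42/206 = 0.203883; ln(p) = -1.590209; p*ln(p) = 0.203883 * (-1.590209) = -0.324217
  p = 45/206 = 0.218447; ln(p) = -1.521212; p*ln(p) = 0.218447 * (-1.521212) = -0.332304
  p = 36/206 = 0.174757; ln(p) = -1.744359; p*ln(p) = 0.174757 * (-1.744359) = -0.304839
  p = 33/206 = 0.160194; ln(p) = -1.831370; p*ln(p) = 0.160194 * (-1.831370) = -0.293374
  p = 12/206 = 0.058252; ln(p) = -2.842977; p*ln(p) = 0.058252 * (-2.842977) = -0.165609
sum(p*ln(p)) = (-0.311801) + (-0.324217) + (-0.332304) + (-0.304839) + (-0.293374) + (-0.165609) = -1.732144
H' = -(-1.732144) = 1.732144 ≈ 1.7321

1.7321


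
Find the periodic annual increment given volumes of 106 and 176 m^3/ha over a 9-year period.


PAI = (V2 - V1) / period = (176 - 106) / 9 = 70 / 9 = 7.7778 ≈ 7.78 m^3/ha/yr

7.78 m^3/ha/yr


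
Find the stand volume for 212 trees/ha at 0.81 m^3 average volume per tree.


V_stand = 212 * 0.81 = 171.72 ≈ 171.7 m^3/ha

171.7 m^3/ha


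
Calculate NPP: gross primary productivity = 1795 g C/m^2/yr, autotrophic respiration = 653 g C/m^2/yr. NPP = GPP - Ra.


NPP = GPP - Ra = 1795 - 653 = 1142 g C/m^2/yr

1142 g C/m^2/yr


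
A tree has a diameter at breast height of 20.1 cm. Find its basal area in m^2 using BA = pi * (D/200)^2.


D/200 = 20.1/200 = 0.1005 m
(D/200)^2 = 0.1005^2 = 0.01010025
BA = 3.141593 * 0.01010025 = 0.0317309 ≈ 0.0317 m^2

0.0317 m^2


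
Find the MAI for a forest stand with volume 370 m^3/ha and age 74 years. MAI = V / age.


MAI = 370 / 74 = 5.00 m^3/ha/yr

5.00 m^3/ha/yr


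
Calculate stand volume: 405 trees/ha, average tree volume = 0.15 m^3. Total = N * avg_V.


V_stand = 405 * 0.15 = 60.75 ≈ 60.8 m^3/ha

60.8 m^3/ha


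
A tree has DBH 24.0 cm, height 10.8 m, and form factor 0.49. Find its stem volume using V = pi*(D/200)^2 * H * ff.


(D/200)^2 = (24.0/200)^2 = 0.12^2 = 0.0144
BA = 3.141593 * 0.0144 = 0.0452389 m^2
V = 0.0452389 * 10.8 * 0.49 = 0.239404 ≈ 0.239 m^3

0.239 m^3


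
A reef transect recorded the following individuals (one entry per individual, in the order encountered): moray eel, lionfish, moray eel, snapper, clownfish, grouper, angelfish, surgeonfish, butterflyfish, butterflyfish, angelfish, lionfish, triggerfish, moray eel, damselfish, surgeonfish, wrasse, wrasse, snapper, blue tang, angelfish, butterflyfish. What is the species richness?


Total individuals logged = 22
Distinct species (count of individuals): moray eel (3), lionfish (2), snapper (2), clownfish (1), grouper (1), angelfish (3), surgeonfish (2), butterflyfish (3), triggerfish (1), damselfish (1), wrasse (2), blue tang (1)
Species richness = number of distinct species = 12

12


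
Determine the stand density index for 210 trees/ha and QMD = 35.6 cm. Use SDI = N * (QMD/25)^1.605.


QMD/25 = 35.6/25 = 1.424
(1.424)^1.605 = exp(1.605 * ln(1.424)) = exp(1.605 * 0.353470) = exp(0.567319) = 1.76353
SDI = 210 * 1.76353 = 370.341 ≈ 370

370


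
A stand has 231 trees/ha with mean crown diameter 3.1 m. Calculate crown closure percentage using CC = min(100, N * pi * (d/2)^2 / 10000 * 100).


(d/2)^2 = (3.1/2)^2 = 1.55^2 = 2.4025
Crown area = 3.141593 * 2.4025 = 7.54768 m^2
N * area / 10000 * 100 = 231 * 7.54768 / 10000 * 100 = 17.4351
CC = min(100, 17.4351) = 17.4351 ≈ 17.4%

17.4%


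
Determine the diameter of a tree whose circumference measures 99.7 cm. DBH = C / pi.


DBH = C / pi = 99.7 / 3.141593 = 31.7355 ≈ 31.74 cm

31.74 cm


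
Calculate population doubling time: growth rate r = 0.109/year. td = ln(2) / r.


td = ln(2) / 0.109 = 0.693147 / 0.109 = 6.35915 ≈ 6.4 years

6.4 years


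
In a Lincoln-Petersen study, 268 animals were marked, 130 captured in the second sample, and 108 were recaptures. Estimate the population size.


N = M * C / R = 268 * 130 / 108 = 34840 / 108 = 322.59 ≈ 323

323 individuals


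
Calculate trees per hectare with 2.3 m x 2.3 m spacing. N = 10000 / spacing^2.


N = 10000 / 2.3^2 = 10000 / 5.29 = 1890.36 ≈ 1890 trees/ha

1890 trees/ha


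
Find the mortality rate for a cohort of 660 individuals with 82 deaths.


Mortality rate = 82 / 660 = 0.124242 ≈ 0.1242

0.1242


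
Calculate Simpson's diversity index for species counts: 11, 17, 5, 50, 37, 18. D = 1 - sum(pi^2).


Total N = 11 + 17 + 5 + 50 + 37 + 18 = 138
Per-species terms:
  p = 11/138 = 0.079710; p^2 = 0.079710^2 = 0.006354
  p = 17/138 = 0.123188; p^2 = 0.123188^2 = 0.015175
  p = 5/138 = 0.036232; p^2 = 0.036232^2 = 0.001313
  p = 50/138 = 0.362319; p^2 = 0.362319^2 = 0.131275
  p = 37/138 = 0.268116; p^2 = 0.268116^2 = 0.071886
  p = 18/138 = 0.130435; p^2 = 0.130435^2 = 0.017013
sum(p^2) = 0.006354 + 0.015175 + 0.001313 + 0.131275 + 0.071886 + 0.017013 = 0.243016
D = 1 - 0.243016 = 0.756984 ≈ 0.7570

0.7570


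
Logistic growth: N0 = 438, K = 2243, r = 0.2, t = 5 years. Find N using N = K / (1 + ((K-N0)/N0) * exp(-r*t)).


(K - N0)/N0 = (2243 - 438)/438 = 1805/438 = 4.12100
r*t = 0.2 * 5 = 1; exp(-1) = 0.367879
4.12100 * 0.367879 = 1.51603
1 + 1.51603 = 2.51603
N = 2243 / 2.51603 = 891.484 ≈ 891

891


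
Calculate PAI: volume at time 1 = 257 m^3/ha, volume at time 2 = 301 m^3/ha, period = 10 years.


PAI = (V2 - V1) / period = (301 - 257) / 10 = 44 / 10 = 4.40 m^3/ha/yr

4.40 m^3/ha/yr


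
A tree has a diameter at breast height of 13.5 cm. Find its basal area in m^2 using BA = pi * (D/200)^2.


D/200 = 13.5/200 = 0.0675 m
(D/200)^2 = 0.0675^2 = 0.00455625
BA = 3.141593 * 0.00455625 = 0.0143139 ≈ 0.0143 m^2

0.0143 m^2


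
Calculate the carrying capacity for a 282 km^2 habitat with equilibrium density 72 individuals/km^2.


K = 72 * 282 = 20304 individuals

20304 individuals


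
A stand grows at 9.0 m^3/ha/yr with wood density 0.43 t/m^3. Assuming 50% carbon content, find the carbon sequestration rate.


C = 9.0 * 0.43 * 0.5 = 1.935 ≈ 1.94 t C/ha/yr

1.94 t C/ha/yr


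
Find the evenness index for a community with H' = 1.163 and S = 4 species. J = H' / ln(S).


ln(4) = 1.38629
J = H' / ln(S) = 1.163 / 1.38629 = 0.838930 ≈ 0.8389

0.8389


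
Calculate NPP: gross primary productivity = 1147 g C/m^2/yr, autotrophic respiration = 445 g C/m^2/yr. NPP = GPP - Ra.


NPP = GPP - Ra = 1147 - 445 = 702 g C/m^2/yr

702 g C/m^2/yr


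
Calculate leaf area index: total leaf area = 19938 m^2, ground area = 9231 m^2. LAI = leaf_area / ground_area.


LAI = 19938 / 9231 = 2.1599 ≈ 2.16

2.16


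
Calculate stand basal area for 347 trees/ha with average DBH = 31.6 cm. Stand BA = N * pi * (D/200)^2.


(D/200)^2 = (31.6/200)^2 = 0.158^2 = 0.024964
Individual BA = 3.141593 * 0.024964 = 0.0784267 m^2
Stand BA = 347 * 0.0784267 = 27.2141 ≈ 27.21 m^2/ha

27.21 m^2/ha


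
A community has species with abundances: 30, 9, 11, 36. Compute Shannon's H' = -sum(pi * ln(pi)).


Total N = 30 + 9 + 11 + 36 = 86
Per-species terms:
  p = 30/86 = 0.348837; ln(p) = -1.053151; p*ln(p) = 0.348837 * (-1.053151) = -0.367378
  p = 9/86 = 0.104651; ln(p) = -2.257124; p*ln(p) = 0.104651 * (-2.257124) = -0.236210
  p = 11/86 = 0.127907; ln(p) = -2.056452; p*ln(p) = 0.127907 * (-2.056452) = -0.263035
  p = 36/86 = 0.418605; ln(p) = -0.870828; p*ln(p) = 0.418605 * (-0.870828) = -0.364533
sum(p*ln(p)) = (-0.367378) + (-0.236210) + (-0.263035) + (-0.364533) = -1.231156
H' = -(-1.231156) = 1.231156 ≈ 1.2312

1.2312


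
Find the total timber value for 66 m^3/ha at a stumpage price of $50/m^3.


Value = 66 * 50 = $3300/ha

$3300/ha


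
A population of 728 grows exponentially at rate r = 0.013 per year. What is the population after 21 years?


r*t = 0.013 * 21 = 0.273
exp(0.273) = 1.31390
N = 728 * 1.31390 = 956.519 ≈ 957

957


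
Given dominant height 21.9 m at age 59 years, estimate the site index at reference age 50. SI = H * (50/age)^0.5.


50/59 = 0.847458
(0.847458)^0.5 = 0.920575
SI = 21.9 * 0.920575 = 20.1606 ≈ 20.2 m

20.2 m


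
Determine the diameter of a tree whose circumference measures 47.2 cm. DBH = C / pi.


DBH = C / pi = 47.2 / 3.141593 = 15.0242 ≈ 15.02 cm

15.02 cm


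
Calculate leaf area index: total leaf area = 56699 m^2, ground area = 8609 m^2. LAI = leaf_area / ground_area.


LAI = 56699 / 8609 = 6.5860 ≈ 6.59

6.59


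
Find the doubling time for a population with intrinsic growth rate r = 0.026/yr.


td = ln(2) / 0.026 = 0.693147 / 0.026 = 26.6595 ≈ 26.7 years

26.7 years


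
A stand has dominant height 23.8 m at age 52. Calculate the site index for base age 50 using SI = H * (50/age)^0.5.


50/52 = 0.961538
(0.961538)^0.5 = 0.980580
SI = 23.8 * 0.980580 = 23.3378 ≈ 23.3 m

23.3 m


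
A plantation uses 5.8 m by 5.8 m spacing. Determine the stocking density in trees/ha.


N = 10000 / 5.8^2 = 10000 / 33.64 = 297.265 ≈ 297 trees/ha

297 trees/ha


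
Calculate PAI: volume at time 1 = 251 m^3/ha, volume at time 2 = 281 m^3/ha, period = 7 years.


PAI = (V2 - V1) / period = (281 - 251) / 7 = 30 / 7 = 4.2857 ≈ 4.29 m^3/ha/yr

4.29 m^3/ha/yr


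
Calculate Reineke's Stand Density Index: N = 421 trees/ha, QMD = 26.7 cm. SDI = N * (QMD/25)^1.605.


QMD/25 = 26.7/25 = 1.068
(1.068)^1.605 = exp(1.605 * ln(1.068)) = exp(1.605 * 0.0657877) = exp(0.105589) = 1.11137
SDI = 421 * 1.11137 = 467.887 ≈ 468

468


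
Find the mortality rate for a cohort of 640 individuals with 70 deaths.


Mortality rate = 70 / 640 = 0.109375 ≈ 0.1094

0.1094


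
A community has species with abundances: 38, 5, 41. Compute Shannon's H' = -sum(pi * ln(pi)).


Total N = 38 + 5 + 41 = 84
Per-species terms:
  p = 38/84 = 0.452381; ln(p) = -0.793231; p*ln(p) = 0.452381 * (-0.793231) = -0.358843
  p = 5/84 = 0.059524; ln(p) = -2.821376; p*ln(p) = 0.059524 * (-2.821376) = -0.167940
  p = 41/84 = 0.488095; ln(p) = -0.717245; p*ln(p) = 0.488095 * (-0.717245) = -0.350084
sum(p*ln(p)) = (-0.358843) + (-0.167940) + (-0.350084) = -0.876867
H' = -(-0.876867) = 0.876867 ≈ 0.8769

0.8769


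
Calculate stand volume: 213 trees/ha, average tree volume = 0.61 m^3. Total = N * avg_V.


V_stand = 213 * 0.61 = 129.93 ≈ 129.9 m^3/ha

129.9 m^3/ha


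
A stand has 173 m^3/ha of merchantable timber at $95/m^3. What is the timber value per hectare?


Value = 173 * 95 = $16435/ha

$16435/ha


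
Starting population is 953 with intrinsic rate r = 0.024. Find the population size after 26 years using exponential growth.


r*t = 0.024 * 26 = 0.624
exp(0.624) = 1.86638
N = 953 * 1.86638 = 1778.66 ≈ 1779

1779


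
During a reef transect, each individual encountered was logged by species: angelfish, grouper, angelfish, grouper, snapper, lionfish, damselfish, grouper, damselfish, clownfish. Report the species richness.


Total individuals logged = 10
Distinct species (count of individuals): angelfish (2), grouper (3), snapper (1), lionfish (1), damselfish (2), clownfish (1)
Species richness = number of distinct species = 6

6


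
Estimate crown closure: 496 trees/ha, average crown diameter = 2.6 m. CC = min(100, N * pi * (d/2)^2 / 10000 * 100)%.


(d/2)^2 = (2.6/2)^2 = 1.3^2 = 1.69
Crown area = 3.141593 * 1.69 = 5.30929 m^2
N * area / 10000 * 100 = 496 * 5.30929 / 10000 * 100 = 26.3341
CC = min(100, 26.3341) = 26.3341 ≈ 26.3%

26.3%
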